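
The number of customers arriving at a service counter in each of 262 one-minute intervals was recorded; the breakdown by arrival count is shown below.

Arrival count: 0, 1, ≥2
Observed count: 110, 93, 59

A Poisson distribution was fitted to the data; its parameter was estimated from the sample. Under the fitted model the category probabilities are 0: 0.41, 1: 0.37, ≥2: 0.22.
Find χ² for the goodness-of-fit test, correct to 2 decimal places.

Expected counts E_i = n·p_i: 262×0.41 = 107.42, 262×0.37 = 96.94, 262×0.22 = 57.64.
0: (110 − 107.42)²/107.42 = 6.6564/107.42 = 0.062
1: (93 − 96.94)²/96.94 = 15.5236/96.94 = 0.160
≥2: (59 − 57.64)²/57.64 = 1.8496/57.64 = 0.032
Sum = 0.25

0.25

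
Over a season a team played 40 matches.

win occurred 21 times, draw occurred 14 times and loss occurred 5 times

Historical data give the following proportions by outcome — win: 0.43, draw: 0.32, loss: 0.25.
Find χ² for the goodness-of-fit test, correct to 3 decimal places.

3.452

Expected counts E_i = n·p_i: 40×0.43 = 17.2, 40×0.32 = 12.8, 40×0.25 = 10.
win: (21 − 17.2)²/17.2 = 14.44/17.2 = 0.8395
draw: (14 − 12.8)²/12.8 = 1.44/12.8 = 0.1125
loss: (5 − 10)²/10 = 25/10 = 2.5000
Sum = 3.452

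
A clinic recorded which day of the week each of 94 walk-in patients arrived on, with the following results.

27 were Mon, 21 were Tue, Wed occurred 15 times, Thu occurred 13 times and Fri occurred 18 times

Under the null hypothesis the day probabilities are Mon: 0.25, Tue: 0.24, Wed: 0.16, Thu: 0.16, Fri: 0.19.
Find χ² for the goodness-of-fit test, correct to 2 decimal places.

0.91

Expected counts E_i = n·p_i: 94×0.25 = 23.5, 94×0.24 = 22.56, 94×0.16 = 15.04, 94×0.16 = 15.04, 94×0.19 = 17.86.
Mon: (27 − 23.5)²/23.5 = 12.25/23.5 = 0.521
Tue: (21 − 22.56)²/22.56 = 2.4336/22.56 = 0.108
Wed: (15 − 15.04)²/15.04 = 0.0016/15.04 = 0.000
Thu: (13 − 15.04)²/15.04 = 4.1616/15.04 = 0.277
Fri: (18 − 17.86)²/17.86 = 0.0196/17.86 = 0.001
Sum = 0.91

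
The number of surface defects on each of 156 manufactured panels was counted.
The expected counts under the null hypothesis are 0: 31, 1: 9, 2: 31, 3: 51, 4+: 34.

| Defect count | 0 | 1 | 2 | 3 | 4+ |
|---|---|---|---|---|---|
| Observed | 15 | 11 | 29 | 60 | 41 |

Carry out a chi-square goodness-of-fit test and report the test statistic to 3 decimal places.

χ² = (15−31)²/31 + (11−9)²/9 + (29−31)²/31 + (60−51)²/51 + (41−34)²/34
   = 8.2581 + 0.4444 + 0.1290 + 1.5882 + 1.4412
Sum = 11.861

11.861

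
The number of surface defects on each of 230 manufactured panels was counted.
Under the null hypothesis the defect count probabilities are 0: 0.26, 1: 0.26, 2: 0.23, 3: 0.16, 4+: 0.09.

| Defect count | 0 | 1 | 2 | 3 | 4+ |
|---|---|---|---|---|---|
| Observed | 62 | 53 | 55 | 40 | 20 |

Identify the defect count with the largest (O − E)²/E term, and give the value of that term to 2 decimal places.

1, 0.77

Expected counts E_i = n·p_i: 230×0.26 = 59.8, 230×0.26 = 59.8, 230×0.23 = 52.9, 230×0.16 = 36.8, 230×0.09 = 20.7.
0: (62 − 59.8)²/59.8 = 4.84/59.8 = 0.081
1: (53 − 59.8)²/59.8 = 46.24/59.8 = 0.773
2: (55 − 52.9)²/52.9 = 4.41/52.9 = 0.083
3: (40 − 36.8)²/36.8 = 10.24/36.8 = 0.278
4+: (20 − 20.7)²/20.7 = 0.49/20.7 = 0.024
The largest term is for 1: 0.77.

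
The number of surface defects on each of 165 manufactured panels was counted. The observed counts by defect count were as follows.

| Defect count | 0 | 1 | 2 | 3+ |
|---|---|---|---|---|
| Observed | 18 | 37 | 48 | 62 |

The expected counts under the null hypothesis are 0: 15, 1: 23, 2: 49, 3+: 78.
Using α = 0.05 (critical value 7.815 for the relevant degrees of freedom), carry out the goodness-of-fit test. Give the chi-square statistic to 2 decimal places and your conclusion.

12.42; reject

0: (18 − 15)²/15 = 9/15 = 0.600
1: (37 − 23)²/23 = 196/23 = 8.522
2: (48 − 49)²/49 = 1/49 = 0.020
3+: (62 − 78)²/78 = 256/78 = 3.282
Sum = 12.42
df = 3. Since 12.42 > 7.815, we reject H₀.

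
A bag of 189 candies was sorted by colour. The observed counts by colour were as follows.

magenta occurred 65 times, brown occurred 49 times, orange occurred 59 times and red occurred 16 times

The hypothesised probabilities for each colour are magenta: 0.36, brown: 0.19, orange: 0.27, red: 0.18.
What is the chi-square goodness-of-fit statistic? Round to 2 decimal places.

15.70

Expected counts E_i = n·p_i: 189×0.36 = 68.04, 189×0.19 = 35.91, 189×0.27 = 51.03, 189×0.18 = 34.02.
magenta: (65 − 68.04)²/68.04 = 9.2416/68.04 = 0.136
brown: (49 − 35.91)²/35.91 = 171.3481/35.91 = 4.772
orange: (59 − 51.03)²/51.03 = 63.5209/51.03 = 1.245
red: (16 − 34.02)²/34.02 = 324.7204/34.02 = 9.545
Sum = 15.70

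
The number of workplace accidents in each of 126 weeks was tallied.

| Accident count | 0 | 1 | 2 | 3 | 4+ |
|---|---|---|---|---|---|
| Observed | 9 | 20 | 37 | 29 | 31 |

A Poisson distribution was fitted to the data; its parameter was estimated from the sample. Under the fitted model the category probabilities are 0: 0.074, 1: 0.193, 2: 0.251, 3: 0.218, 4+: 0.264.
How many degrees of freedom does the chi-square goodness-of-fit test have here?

There are k = 5 categories and 1 parameter estimated from the data, so df = 5 − 1 − 1 = 3.

3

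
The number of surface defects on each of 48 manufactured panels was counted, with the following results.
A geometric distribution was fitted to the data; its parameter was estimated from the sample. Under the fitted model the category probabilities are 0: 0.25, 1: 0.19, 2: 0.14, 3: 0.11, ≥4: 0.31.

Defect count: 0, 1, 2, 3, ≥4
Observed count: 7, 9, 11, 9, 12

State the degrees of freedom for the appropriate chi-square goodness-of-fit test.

3

There are k = 5 categories and 1 parameter estimated from the data, so df = 5 − 1 − 1 = 3.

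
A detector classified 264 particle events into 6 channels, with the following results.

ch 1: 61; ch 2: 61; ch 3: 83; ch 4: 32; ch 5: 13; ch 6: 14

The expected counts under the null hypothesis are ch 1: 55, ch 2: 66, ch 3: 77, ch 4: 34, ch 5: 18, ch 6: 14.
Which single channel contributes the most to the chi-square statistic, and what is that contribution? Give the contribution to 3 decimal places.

ch 5, 1.389

χ² = (61−55)²/55 + (61−66)²/66 + (83−77)²/77 + (32−34)²/34 + (13−18)²/18 + (14−14)²/14
   = 0.6545 + 0.3788 + 0.4675 + 0.1176 + 1.3889 + 0.0000
The largest term is for ch 5: 1.389.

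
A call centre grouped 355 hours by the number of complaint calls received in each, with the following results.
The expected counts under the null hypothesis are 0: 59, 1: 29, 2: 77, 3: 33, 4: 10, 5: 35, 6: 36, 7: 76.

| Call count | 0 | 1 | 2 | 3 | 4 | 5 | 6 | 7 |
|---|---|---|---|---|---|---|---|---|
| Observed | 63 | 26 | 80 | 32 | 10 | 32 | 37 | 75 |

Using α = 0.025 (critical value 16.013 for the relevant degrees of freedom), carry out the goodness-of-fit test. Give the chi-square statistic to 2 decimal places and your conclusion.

1.03; do not reject

0: (63 − 59)²/59 = 16/59 = 0.271
1: (26 − 29)²/29 = 9/29 = 0.310
2: (80 − 77)²/77 = 9/77 = 0.117
3: (32 − 33)²/33 = 1/33 = 0.030
4: (10 − 10)²/10 = 0/10 = 0.000
5: (32 − 35)²/35 = 9/35 = 0.257
6: (37 − 36)²/36 = 1/36 = 0.028
7: (75 − 76)²/76 = 1/76 = 0.013
Sum = 1.03
df = 7. Since 1.03 < 16.013, we do not reject H₀.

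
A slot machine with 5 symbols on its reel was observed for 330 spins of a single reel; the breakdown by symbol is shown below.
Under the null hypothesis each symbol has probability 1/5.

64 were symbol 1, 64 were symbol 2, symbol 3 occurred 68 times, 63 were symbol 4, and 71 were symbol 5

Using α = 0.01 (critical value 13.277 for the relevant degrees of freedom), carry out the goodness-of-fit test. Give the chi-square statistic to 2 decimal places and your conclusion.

Under H₀ each category has probability 1/5, so each expected count is 330/5 = 66.
cat           O        E   (O−E)²/E
symbol 1     64       66      0.061
symbol 2     64       66      0.061
symbol 3     68       66      0.061
symbol 4     63       66      0.136
symbol 5     71       66      0.379
Sum = 0.70
df = 4. Since 0.70 < 13.277, we do not reject H₀.

0.70; do not reject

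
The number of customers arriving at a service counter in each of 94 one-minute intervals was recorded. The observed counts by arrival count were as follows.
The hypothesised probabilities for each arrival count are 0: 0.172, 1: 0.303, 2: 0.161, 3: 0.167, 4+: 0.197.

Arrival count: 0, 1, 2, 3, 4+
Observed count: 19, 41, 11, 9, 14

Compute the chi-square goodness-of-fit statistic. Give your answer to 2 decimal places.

Expected counts E_i = n·p_i: 94×0.172 = 16.168, 94×0.303 = 28.482, 94×0.161 = 15.134, 94×0.167 = 15.698, 94×0.197 = 18.518.
cat         O        E   (O−E)²/E
0          19   16.168      0.496
1          41   28.482      5.502
2          11   15.134      1.129
3           9   15.698      2.858
4+         14   18.518      1.102
Sum = 11.09

11.09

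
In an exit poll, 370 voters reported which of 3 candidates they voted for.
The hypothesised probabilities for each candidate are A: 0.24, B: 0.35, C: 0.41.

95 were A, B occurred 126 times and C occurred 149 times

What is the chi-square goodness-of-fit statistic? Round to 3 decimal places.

Expected counts E_i = n·p_i: 370×0.24 = 88.8, 370×0.35 = 129.5, 370×0.41 = 151.7.
χ² = (95−88.8)²/88.8 + (126−129.5)²/129.5 + (149−151.7)²/151.7
   = 0.4329 + 0.0946 + 0.0481
Sum = 0.576

0.576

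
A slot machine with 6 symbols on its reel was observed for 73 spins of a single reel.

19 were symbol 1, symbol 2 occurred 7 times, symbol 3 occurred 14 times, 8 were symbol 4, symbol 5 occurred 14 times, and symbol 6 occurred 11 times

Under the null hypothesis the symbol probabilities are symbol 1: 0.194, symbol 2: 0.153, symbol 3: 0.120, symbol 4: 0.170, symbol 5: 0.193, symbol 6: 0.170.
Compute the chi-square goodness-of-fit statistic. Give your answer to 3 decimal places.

Expected counts E_i = n·p_i: 73×0.194 = 14.162, 73×0.153 = 11.169, 73×0.120 = 8.76, 73×0.170 = 12.41, 73×0.193 = 14.089, 73×0.170 = 12.41.
χ² = (19−14.162)²/14.162 + (7−11.169)²/11.169 + (14−8.76)²/8.76 + (8−12.41)²/12.41 + (14−14.089)²/14.089 + (11−12.41)²/12.41
   = 1.6527 + 1.5561 + 3.1344 + 1.5671 + 0.0006 + 0.1602
Sum = 8.071

8.071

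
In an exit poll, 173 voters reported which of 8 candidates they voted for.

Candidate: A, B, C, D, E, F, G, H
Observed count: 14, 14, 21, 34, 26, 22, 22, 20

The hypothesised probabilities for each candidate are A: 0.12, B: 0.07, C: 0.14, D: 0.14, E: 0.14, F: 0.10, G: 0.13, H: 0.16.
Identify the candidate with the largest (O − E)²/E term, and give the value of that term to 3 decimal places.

D, 3.949

Expected counts E_i = n·p_i: 173×0.12 = 20.76, 173×0.07 = 12.11, 173×0.14 = 24.22, 173×0.14 = 24.22, 173×0.14 = 24.22, 173×0.10 = 17.3, 173×0.13 = 22.49, 173×0.16 = 27.68.
χ² = (14−20.76)²/20.76 + (14−12.11)²/12.11 + (21−24.22)²/24.22 + (34−24.22)²/24.22 + (26−24.22)²/24.22 + (22−17.3)²/17.3 + (22−22.49)²/22.49 + (20−27.68)²/27.68
   = 2.2012 + 0.2950 + 0.4281 + 3.9491 + 0.1308 + 1.2769 + 0.0107 + 2.1309
The largest term is for D: 3.949.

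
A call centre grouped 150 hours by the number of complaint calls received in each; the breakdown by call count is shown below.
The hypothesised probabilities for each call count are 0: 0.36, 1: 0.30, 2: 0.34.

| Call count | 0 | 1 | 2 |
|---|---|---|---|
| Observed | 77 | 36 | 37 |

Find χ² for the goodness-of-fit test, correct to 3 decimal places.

15.439

Expected counts E_i = n·p_i: 150×0.36 = 54, 150×0.30 = 45, 150×0.34 = 51.
0: (77 − 54)²/54 = 529/54 = 9.7963
1: (36 − 45)²/45 = 81/45 = 1.8000
2: (37 − 51)²/51 = 196/51 = 3.8431
Sum = 15.439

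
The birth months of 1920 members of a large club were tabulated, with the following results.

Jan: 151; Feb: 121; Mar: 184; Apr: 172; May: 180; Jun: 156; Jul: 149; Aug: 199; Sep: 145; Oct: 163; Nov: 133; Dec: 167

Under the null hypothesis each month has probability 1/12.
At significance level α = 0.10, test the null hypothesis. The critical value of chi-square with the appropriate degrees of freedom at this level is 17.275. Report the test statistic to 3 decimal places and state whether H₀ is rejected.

Expected count for each of the 12 categories: 1920/12 = 160.
χ² = (151−160)²/160 + (121−160)²/160 + (184−160)²/160 + (172−160)²/160 + (180−160)²/160 + (156−160)²/160 + (149−160)²/160 + (199−160)²/160 + (145−160)²/160 + (163−160)²/160 + (133−160)²/160 + (167−160)²/160
   = 0.5063 + 9.5063 + 3.6000 + 0.9000 + 2.5000 + 0.1000 + 0.7563 + 9.5063 + 1.4063 + 0.0563 + 4.5563 + 0.3063
Sum = 33.700
df = 11. Since 33.700 > 17.275, we reject H₀.

33.700; reject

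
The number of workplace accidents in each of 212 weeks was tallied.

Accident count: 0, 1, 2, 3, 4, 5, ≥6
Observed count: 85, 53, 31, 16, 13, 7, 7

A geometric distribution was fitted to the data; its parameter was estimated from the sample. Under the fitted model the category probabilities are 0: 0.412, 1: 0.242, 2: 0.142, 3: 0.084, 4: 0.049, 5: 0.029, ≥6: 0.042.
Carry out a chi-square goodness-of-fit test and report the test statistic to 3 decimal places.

1.511

Expected counts E_i = n·p_i: 212×0.412 = 87.344, 212×0.242 = 51.304, 212×0.142 = 30.104, 212×0.084 = 17.808, 212×0.049 = 10.388, 212×0.029 = 6.148, 212×0.042 = 8.904.
0: (85 − 87.344)²/87.344 = 5.494336/87.344 = 0.0629
1: (53 − 51.304)²/51.304 = 2.876416/51.304 = 0.0561
2: (31 − 30.104)²/30.104 = 0.802816/30.104 = 0.0267
3: (16 − 17.808)²/17.808 = 3.268864/17.808 = 0.1836
4: (13 − 10.388)²/10.388 = 6.822544/10.388 = 0.6568
5: (7 − 6.148)²/6.148 = 0.725904/6.148 = 0.1181
≥6: (7 − 8.904)²/8.904 = 3.625216/8.904 = 0.4071
Sum = 1.511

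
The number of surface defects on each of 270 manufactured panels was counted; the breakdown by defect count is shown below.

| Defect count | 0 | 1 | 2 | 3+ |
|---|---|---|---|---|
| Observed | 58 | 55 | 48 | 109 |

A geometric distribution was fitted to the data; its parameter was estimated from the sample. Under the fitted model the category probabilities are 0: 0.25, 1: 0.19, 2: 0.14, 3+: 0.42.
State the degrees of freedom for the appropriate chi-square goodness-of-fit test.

2

There are k = 4 categories and 1 parameter estimated from the data, so df = 4 − 1 − 1 = 2.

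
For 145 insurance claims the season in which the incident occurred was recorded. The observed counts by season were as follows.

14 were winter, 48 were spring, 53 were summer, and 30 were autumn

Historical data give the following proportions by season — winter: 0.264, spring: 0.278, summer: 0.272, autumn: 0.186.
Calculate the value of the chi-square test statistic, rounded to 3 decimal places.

Expected counts E_i = n·p_i: 145×0.264 = 38.28, 145×0.278 = 40.31, 145×0.272 = 39.44, 145×0.186 = 26.97.
winter: (14 − 38.28)²/38.28 = 589.5184/38.28 = 15.4002
spring: (48 − 40.31)²/40.31 = 59.1361/40.31 = 1.4670
summer: (53 − 39.44)²/39.44 = 183.8736/39.44 = 4.6621
autumn: (30 − 26.97)²/26.97 = 9.1809/26.97 = 0.3404
Sum = 21.870

21.870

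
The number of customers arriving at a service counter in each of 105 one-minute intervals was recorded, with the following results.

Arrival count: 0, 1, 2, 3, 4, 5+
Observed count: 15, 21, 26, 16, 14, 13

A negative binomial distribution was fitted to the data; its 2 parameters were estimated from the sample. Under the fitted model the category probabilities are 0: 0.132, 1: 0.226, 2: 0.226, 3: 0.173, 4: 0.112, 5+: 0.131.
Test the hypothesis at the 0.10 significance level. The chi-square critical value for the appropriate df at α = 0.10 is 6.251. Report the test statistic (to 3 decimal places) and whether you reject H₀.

Expected counts E_i = n·p_i: 105×0.132 = 13.86, 105×0.226 = 23.73, 105×0.226 = 23.73, 105×0.173 = 18.165, 105×0.112 = 11.76, 105×0.131 = 13.755.
χ² = (15−13.86)²/13.86 + (21−23.73)²/23.73 + (26−23.73)²/23.73 + (16−18.165)²/18.165 + (14−11.76)²/11.76 + (13−13.755)²/13.755
   = 0.0938 + 0.3141 + 0.2171 + 0.2580 + 0.4267 + 0.0414
Sum = 1.351
df = 3. Since 1.351 < 6.251, we do not reject H₀.

1.351; do not reject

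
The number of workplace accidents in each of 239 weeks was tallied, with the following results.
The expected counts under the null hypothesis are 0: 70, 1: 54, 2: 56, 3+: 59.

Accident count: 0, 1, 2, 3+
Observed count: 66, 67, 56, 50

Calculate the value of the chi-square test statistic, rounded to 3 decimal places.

χ² = (66−70)²/70 + (67−54)²/54 + (56−56)²/56 + (50−59)²/59
   = 0.2286 + 3.1296 + 0.0000 + 1.3729
Sum = 4.731

4.731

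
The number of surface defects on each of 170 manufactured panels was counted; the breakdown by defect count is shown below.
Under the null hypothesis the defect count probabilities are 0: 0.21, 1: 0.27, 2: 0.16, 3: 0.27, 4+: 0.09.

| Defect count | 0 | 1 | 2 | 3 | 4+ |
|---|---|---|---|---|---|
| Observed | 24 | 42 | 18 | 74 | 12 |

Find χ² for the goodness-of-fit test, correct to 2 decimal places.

25.19

Expected counts E_i = n·p_i: 170×0.21 = 35.7, 170×0.27 = 45.9, 170×0.16 = 27.2, 170×0.27 = 45.9, 170×0.09 = 15.3.
χ² = (24−35.7)²/35.7 + (42−45.9)²/45.9 + (18−27.2)²/27.2 + (74−45.9)²/45.9 + (12−15.3)²/15.3
   = 3.834 + 0.331 + 3.112 + 17.203 + 0.712
Sum = 25.19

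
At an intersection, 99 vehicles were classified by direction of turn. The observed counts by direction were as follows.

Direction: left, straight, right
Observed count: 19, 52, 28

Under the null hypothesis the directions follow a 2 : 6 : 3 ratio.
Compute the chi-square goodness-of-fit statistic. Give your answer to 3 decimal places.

Ratio total = 11. Expected counts: 99×2/11 = 18, 99×6/11 = 54, 99×3/11 = 27.
χ² = (19−18)²/18 + (52−54)²/54 + (28−27)²/27
   = 0.0556 + 0.0741 + 0.0370
Sum = 0.167

0.167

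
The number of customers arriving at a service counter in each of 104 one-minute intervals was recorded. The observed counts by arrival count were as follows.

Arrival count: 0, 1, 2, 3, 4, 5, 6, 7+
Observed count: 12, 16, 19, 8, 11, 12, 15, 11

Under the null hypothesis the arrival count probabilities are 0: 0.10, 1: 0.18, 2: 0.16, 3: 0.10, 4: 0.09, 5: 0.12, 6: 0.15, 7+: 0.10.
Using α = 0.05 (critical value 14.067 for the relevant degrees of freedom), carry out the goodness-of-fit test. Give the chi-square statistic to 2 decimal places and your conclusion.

1.89; do not reject

Expected counts E_i = n·p_i: 104×0.10 = 10.4, 104×0.18 = 18.72, 104×0.16 = 16.64, 104×0.10 = 10.4, 104×0.09 = 9.36, 104×0.12 = 12.48, 104×0.15 = 15.6, 104×0.10 = 10.4.
χ² = (12−10.4)²/10.4 + (16−18.72)²/18.72 + (19−16.64)²/16.64 + (8−10.4)²/10.4 + (11−9.36)²/9.36 + (12−12.48)²/12.48 + (15−15.6)²/15.6 + (11−10.4)²/10.4
   = 0.246 + 0.395 + 0.335 + 0.554 + 0.287 + 0.018 + 0.023 + 0.035
Sum = 1.89
df = 7. Since 1.89 < 14.067, we do not reject H₀.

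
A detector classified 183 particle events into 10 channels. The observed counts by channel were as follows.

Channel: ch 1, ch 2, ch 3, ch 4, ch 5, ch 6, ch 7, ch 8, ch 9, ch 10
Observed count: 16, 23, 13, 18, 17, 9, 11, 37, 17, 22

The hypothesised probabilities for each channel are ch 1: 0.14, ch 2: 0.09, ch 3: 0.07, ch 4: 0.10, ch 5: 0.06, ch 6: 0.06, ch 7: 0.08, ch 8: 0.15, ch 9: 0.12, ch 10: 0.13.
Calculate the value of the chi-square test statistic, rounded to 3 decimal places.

Expected counts E_i = n·p_i: 183×0.14 = 25.62, 183×0.09 = 16.47, 183×0.07 = 12.81, 183×0.10 = 18.3, 183×0.06 = 10.98, 183×0.06 = 10.98, 183×0.08 = 14.64, 183×0.15 = 27.45, 183×0.12 = 21.96, 183×0.13 = 23.79.
ch 1: (16 − 25.62)²/25.62 = 92.5444/25.62 = 3.6122
ch 2: (23 − 16.47)²/16.47 = 42.6409/16.47 = 2.5890
ch 3: (13 − 12.81)²/12.81 = 0.0361/12.81 = 0.0028
ch 4: (18 − 18.3)²/18.3 = 0.09/18.3 = 0.0049
ch 5: (17 − 10.98)²/10.98 = 36.2404/10.98 = 3.3006
ch 6: (9 − 10.98)²/10.98 = 3.9204/10.98 = 0.3570
ch 7: (11 − 14.64)²/14.64 = 13.2496/14.64 = 0.9050
ch 8: (37 − 27.45)²/27.45 = 91.2025/27.45 = 3.3225
ch 9: (17 − 21.96)²/21.96 = 24.6016/21.96 = 1.1203
ch 10: (22 − 23.79)²/23.79 = 3.2041/23.79 = 0.1347
Sum = 15.349

15.349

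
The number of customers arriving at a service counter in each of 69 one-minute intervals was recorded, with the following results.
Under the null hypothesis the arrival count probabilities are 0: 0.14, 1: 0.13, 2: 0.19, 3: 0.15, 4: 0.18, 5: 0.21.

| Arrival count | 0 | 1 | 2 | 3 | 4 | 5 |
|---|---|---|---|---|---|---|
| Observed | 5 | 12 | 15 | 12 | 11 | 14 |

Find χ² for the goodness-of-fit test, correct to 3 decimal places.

Expected counts E_i = n·p_i: 69×0.14 = 9.66, 69×0.13 = 8.97, 69×0.19 = 13.11, 69×0.15 = 10.35, 69×0.18 = 12.42, 69×0.21 = 14.49.
χ² = (5−9.66)²/9.66 + (12−8.97)²/8.97 + (15−13.11)²/13.11 + (12−10.35)²/10.35 + (11−12.42)²/12.42 + (14−14.49)²/14.49
   = 2.2480 + 1.0235 + 0.2725 + 0.2630 + 0.1624 + 0.0166
Sum = 3.986

3.986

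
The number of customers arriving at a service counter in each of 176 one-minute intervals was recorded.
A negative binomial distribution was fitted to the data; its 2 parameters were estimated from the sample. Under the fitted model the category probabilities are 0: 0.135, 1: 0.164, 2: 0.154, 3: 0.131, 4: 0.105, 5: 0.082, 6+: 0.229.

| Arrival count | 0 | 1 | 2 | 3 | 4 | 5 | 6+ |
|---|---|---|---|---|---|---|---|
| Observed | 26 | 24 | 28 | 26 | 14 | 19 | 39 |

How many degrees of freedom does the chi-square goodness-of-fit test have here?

There are k = 7 categories and 2 parameters estimated from the data, so df = 7 − 1 − 2 = 4.

4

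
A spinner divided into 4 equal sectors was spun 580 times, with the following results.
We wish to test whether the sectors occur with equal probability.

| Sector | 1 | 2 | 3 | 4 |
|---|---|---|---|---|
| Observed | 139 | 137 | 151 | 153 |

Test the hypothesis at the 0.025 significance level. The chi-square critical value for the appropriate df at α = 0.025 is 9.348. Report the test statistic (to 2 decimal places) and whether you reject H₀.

Expected count for each of the 4 categories: 580/4 = 145.
1: (139 − 145)²/145 = 36/145 = 0.248
2: (137 − 145)²/145 = 64/145 = 0.441
3: (151 − 145)²/145 = 36/145 = 0.248
4: (153 − 145)²/145 = 64/145 = 0.441
Sum = 1.38
df = 3. Since 1.38 < 9.348, we do not reject H₀.

1.38; do not reject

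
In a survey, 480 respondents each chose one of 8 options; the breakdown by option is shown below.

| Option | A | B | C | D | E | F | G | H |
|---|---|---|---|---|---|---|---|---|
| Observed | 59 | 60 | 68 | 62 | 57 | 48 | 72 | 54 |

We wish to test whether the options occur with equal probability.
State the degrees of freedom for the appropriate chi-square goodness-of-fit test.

There are k = 8 categories and no parameters were estimated from the data, so df = 8 − 1 = 7.

7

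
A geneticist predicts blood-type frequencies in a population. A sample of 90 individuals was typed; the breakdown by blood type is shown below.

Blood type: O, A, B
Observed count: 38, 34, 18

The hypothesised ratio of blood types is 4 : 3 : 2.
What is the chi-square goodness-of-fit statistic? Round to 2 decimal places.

0.83

Ratio total = 9. Expected counts: 90×4/9 = 40, 90×3/9 = 30, 90×2/9 = 20.
cat         O        E   (O−E)²/E
O          38       40      0.100
A          34       30      0.533
B          18       20      0.200
Sum = 0.83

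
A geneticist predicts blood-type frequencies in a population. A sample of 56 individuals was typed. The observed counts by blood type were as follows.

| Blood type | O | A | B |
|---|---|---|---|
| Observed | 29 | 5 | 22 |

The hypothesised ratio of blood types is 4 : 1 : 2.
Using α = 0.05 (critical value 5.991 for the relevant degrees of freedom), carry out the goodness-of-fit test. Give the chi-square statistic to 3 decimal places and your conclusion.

Ratio total = 7. Expected counts: 56×4/7 = 32, 56×1/7 = 8, 56×2/7 = 16.
cat         O        E   (O−E)²/E
O          29       32     0.2813
A           5        8     1.1250
B          22       16     2.2500
Sum = 3.656
df = 2. Since 3.656 < 5.991, we do not reject H₀.

3.656; do not reject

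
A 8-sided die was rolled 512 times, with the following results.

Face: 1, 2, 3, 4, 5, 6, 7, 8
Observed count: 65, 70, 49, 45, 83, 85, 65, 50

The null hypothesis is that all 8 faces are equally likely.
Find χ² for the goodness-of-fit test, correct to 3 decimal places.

25.344

Expected count for each of the 8 categories: 512/8 = 64.
χ² = (65−64)²/64 + (70−64)²/64 + (49−64)²/64 + (45−64)²/64 + (83−64)²/64 + (85−64)²/64 + (65−64)²/64 + (50−64)²/64
   = 0.0156 + 0.5625 + 3.5156 + 5.6406 + 5.6406 + 6.8906 + 0.0156 + 3.0625
Sum = 25.344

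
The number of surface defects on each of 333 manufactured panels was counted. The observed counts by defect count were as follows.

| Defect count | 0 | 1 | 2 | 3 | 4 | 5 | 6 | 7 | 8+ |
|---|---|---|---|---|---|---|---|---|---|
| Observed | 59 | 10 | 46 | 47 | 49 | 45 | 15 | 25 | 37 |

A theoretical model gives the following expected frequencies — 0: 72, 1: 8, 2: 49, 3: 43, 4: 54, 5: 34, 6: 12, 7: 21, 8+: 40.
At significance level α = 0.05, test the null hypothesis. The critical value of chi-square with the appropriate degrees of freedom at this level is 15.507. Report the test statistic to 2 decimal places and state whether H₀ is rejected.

9.16; do not reject

cat         O        E   (O−E)²/E
0          59       72      2.347
1          10        8      0.500
2          46       49      0.184
3          47       43      0.372
4          49       54      0.463
5          45       34      3.559
6          15       12      0.750
7          25       21      0.762
8+         37       40      0.225
Sum = 9.16
df = 8. Since 9.16 < 15.507, we do not reject H₀.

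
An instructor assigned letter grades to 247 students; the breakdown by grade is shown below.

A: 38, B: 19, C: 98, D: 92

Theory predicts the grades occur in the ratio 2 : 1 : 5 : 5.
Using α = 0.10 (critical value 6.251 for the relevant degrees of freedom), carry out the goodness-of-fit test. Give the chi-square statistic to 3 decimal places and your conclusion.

Ratio total = 13. Expected counts: 247×2/13 = 38, 247×1/13 = 19, 247×5/13 = 95, 247×5/13 = 95.
cat         O        E   (O−E)²/E
A          38       38     0.0000
B          19       19     0.0000
C          98       95     0.0947
D          92       95     0.0947
Sum = 0.189
df = 3. Since 0.189 < 6.251, we do not reject H₀.

0.189; do not reject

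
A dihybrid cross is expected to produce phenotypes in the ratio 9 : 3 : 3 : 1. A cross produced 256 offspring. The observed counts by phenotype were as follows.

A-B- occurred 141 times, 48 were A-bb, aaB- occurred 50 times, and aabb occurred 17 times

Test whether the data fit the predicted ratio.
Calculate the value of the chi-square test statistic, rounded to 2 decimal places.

Ratio total = 16. Expected counts: 256×9/16 = 144, 256×3/16 = 48, 256×3/16 = 48, 256×1/16 = 16.
A-B-: (141 − 144)²/144 = 9/144 = 0.063
A-bb: (48 − 48)²/48 = 0/48 = 0.000
aaB-: (50 − 48)²/48 = 4/48 = 0.083
aabb: (17 − 16)²/16 = 1/16 = 0.063
Sum = 0.21

0.21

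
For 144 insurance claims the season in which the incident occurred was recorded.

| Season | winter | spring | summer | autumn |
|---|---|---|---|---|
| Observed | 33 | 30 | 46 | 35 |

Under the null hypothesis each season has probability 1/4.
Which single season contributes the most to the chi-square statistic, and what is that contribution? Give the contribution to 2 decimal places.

summer, 2.78

Under H₀ each category has probability 1/4, so each expected count is 144/4 = 36.
χ² = (33−36)²/36 + (30−36)²/36 + (46−36)²/36 + (35−36)²/36
   = 0.250 + 1.000 + 2.778 + 0.028
The largest term is for summer: 2.78.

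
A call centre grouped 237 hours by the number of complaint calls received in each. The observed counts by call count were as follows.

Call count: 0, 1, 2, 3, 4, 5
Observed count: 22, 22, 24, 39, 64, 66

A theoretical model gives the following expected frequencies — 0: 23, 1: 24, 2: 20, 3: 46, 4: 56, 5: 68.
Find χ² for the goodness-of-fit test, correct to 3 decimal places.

χ² = (22−23)²/23 + (22−24)²/24 + (24−20)²/20 + (39−46)²/46 + (64−56)²/56 + (66−68)²/68
   = 0.0435 + 0.1667 + 0.8000 + 1.0652 + 1.1429 + 0.0588
Sum = 3.277

3.277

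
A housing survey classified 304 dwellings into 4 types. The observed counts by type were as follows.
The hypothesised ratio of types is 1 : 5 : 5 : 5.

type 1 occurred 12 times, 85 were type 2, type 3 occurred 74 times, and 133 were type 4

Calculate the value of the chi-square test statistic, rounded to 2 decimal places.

Ratio total = 16. Expected counts: 304×1/16 = 19, 304×5/16 = 95, 304×5/16 = 95, 304×5/16 = 95.
type 1: (12 − 19)²/19 = 49/19 = 2.579
type 2: (85 − 95)²/95 = 100/95 = 1.053
type 3: (74 − 95)²/95 = 441/95 = 4.642
type 4: (133 − 95)²/95 = 1444/95 = 15.200
Sum = 23.47

23.47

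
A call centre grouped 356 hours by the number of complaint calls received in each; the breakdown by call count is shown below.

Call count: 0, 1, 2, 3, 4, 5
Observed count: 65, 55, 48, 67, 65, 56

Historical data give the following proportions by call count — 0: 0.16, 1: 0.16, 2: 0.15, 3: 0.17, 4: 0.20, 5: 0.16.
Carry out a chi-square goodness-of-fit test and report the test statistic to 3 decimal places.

2.998

Expected counts E_i = n·p_i: 356×0.16 = 56.96, 356×0.16 = 56.96, 356×0.15 = 53.4, 356×0.17 = 60.52, 356×0.20 = 71.2, 356×0.16 = 56.96.
cat         O        E   (O−E)²/E
0          65    56.96     1.1349
1          55    56.96     0.0674
2          48     53.4     0.5461
3          67    60.52     0.6938
4          65     71.2     0.5399
5          56    56.96     0.0162
Sum = 2.998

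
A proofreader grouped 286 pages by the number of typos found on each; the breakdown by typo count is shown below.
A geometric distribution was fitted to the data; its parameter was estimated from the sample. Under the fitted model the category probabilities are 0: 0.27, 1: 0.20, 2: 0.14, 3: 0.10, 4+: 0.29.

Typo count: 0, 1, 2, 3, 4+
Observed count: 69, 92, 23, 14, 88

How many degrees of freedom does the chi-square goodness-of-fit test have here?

There are k = 5 categories and 1 parameter estimated from the data, so df = 5 − 1 − 1 = 3.

3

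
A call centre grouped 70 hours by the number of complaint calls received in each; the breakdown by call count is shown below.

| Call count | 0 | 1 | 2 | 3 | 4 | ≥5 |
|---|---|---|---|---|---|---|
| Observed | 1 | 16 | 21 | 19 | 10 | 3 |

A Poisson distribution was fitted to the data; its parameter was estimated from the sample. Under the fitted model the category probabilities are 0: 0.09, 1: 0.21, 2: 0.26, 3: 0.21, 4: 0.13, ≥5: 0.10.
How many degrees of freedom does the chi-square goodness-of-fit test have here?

There are k = 6 categories and 1 parameter estimated from the data, so df = 6 − 1 − 1 = 4.

4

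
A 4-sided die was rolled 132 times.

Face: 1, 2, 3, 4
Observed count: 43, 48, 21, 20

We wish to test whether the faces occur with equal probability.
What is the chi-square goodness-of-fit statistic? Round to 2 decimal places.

Under H₀ each category has probability 1/4, so each expected count is 132/4 = 33.
χ² = (43−33)²/33 + (48−33)²/33 + (21−33)²/33 + (20−33)²/33
   = 3.030 + 6.818 + 4.364 + 5.121
Sum = 19.33

19.33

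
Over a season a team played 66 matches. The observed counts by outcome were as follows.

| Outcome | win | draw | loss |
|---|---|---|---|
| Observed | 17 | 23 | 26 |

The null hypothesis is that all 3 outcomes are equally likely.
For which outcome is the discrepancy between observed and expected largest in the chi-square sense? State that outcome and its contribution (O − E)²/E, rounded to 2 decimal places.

Under H₀ each category has probability 1/3, so each expected count is 66/3 = 22.
χ² = (17−22)²/22 + (23−22)²/22 + (26−22)²/22
   = 1.136 + 0.045 + 0.727
The largest term is for win: 1.14.

win, 1.14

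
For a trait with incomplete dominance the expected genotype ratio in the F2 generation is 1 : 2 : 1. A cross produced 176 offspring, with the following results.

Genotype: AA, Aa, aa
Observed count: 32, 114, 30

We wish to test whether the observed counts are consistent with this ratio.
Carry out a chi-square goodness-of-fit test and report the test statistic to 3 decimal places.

Ratio total = 4. Expected counts: 176×1/4 = 44, 176×2/4 = 88, 176×1/4 = 44.
AA: (32 − 44)²/44 = 144/44 = 3.2727
Aa: (114 − 88)²/88 = 676/88 = 7.6818
aa: (30 − 44)²/44 = 196/44 = 4.4545
Sum = 15.409

15.409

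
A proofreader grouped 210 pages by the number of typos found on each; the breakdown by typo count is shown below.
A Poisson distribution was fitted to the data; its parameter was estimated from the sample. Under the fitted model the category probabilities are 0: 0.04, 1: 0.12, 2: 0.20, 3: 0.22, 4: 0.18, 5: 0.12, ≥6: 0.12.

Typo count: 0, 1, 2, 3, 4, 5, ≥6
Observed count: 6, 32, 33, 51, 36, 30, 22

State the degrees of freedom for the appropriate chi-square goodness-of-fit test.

5

There are k = 7 categories and 1 parameter estimated from the data, so df = 7 − 1 − 1 = 5.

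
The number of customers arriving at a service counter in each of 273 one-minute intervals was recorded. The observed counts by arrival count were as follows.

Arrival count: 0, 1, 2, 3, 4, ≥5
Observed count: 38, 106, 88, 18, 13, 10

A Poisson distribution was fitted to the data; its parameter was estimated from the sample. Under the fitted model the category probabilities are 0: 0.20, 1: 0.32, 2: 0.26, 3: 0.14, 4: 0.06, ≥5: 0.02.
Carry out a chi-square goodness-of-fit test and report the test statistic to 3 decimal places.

Expected counts E_i = n·p_i: 273×0.20 = 54.6, 273×0.32 = 87.36, 273×0.26 = 70.98, 273×0.14 = 38.22, 273×0.06 = 16.38, 273×0.02 = 5.46.
0: (38 − 54.6)²/54.6 = 275.56/54.6 = 5.0469
1: (106 − 87.36)²/87.36 = 347.4496/87.36 = 3.9772
2: (88 − 70.98)²/70.98 = 289.6804/70.98 = 4.0812
3: (18 − 38.22)²/38.22 = 408.8484/38.22 = 10.6972
4: (13 − 16.38)²/16.38 = 11.4244/16.38 = 0.6975
≥5: (10 − 5.46)²/5.46 = 20.6116/5.46 = 3.7750
Sum = 28.275

28.275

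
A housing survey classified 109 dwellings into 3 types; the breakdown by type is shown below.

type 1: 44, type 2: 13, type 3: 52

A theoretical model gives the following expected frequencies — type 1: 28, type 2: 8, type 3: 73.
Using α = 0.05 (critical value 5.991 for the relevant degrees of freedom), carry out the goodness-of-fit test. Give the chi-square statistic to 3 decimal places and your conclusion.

18.309; reject

cat         O        E   (O−E)²/E
type 1     44       28     9.1429
type 2     13        8     3.1250
type 3     52       73     6.0411
Sum = 18.309
df = 2. Since 18.309 > 5.991, we reject H₀.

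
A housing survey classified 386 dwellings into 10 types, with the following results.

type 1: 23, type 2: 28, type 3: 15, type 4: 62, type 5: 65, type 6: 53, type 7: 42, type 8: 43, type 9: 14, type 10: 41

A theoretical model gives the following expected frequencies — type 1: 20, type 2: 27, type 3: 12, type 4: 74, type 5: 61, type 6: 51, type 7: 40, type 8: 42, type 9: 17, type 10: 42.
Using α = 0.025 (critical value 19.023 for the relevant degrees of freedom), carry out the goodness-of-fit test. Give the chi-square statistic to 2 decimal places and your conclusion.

type 1: (23 − 20)²/20 = 9/20 = 0.450
type 2: (28 − 27)²/27 = 1/27 = 0.037
type 3: (15 − 12)²/12 = 9/12 = 0.750
type 4: (62 − 74)²/74 = 144/74 = 1.946
type 5: (65 − 61)²/61 = 16/61 = 0.262
type 6: (53 − 51)²/51 = 4/51 = 0.078
type 7: (42 − 40)²/40 = 4/40 = 0.100
type 8: (43 − 42)²/42 = 1/42 = 0.024
type 9: (14 − 17)²/17 = 9/17 = 0.529
type 10: (41 − 42)²/42 = 1/42 = 0.024
Sum = 4.20
df = 9. Since 4.20 < 19.023, we do not reject H₀.

4.20; do not reject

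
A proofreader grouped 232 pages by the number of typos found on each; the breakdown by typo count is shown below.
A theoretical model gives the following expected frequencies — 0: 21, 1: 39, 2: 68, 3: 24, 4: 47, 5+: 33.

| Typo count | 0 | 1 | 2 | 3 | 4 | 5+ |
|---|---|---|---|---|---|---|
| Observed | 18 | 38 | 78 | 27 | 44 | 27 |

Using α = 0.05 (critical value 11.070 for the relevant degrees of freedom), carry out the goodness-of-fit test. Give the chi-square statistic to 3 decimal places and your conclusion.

3.582; do not reject

χ² = (18−21)²/21 + (38−39)²/39 + (78−68)²/68 + (27−24)²/24 + (44−47)²/47 + (27−33)²/33
   = 0.4286 + 0.0256 + 1.4706 + 0.3750 + 0.1915 + 1.0909
Sum = 3.582
df = 5. Since 3.582 < 11.070, we do not reject H₀.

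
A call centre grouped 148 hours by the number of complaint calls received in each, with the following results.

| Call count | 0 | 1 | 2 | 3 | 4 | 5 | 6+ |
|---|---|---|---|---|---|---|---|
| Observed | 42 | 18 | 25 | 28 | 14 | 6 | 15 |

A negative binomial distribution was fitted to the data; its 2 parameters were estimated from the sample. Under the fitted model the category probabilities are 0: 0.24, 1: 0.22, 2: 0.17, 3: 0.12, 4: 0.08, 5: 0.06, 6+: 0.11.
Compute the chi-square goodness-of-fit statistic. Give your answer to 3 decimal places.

15.027

Expected counts E_i = n·p_i: 148×0.24 = 35.52, 148×0.22 = 32.56, 148×0.17 = 25.16, 148×0.12 = 17.76, 148×0.08 = 11.84, 148×0.06 = 8.88, 148×0.11 = 16.28.
cat         O        E   (O−E)²/E
0          42    35.52     1.1822
1          18    32.56     6.5109
2          25    25.16     0.0010
3          28    17.76     5.9041
4          14    11.84     0.3941
5           6     8.88     0.9341
6+         15    16.28     0.1006
Sum = 15.027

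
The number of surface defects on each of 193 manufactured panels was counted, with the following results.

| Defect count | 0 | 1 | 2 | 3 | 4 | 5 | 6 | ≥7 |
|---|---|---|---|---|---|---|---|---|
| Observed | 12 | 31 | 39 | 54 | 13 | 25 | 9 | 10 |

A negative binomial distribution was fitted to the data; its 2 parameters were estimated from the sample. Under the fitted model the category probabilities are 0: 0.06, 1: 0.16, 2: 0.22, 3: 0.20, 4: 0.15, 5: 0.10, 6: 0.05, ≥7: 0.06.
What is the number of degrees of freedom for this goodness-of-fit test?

There are k = 8 categories and 2 parameters estimated from the data, so df = 8 − 1 − 2 = 5.

5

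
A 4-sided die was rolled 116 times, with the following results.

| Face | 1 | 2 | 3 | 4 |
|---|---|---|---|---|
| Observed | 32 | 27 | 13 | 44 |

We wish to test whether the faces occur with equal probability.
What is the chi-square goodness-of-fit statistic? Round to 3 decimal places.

Under H₀ each category has probability 1/4, so each expected count is 116/4 = 29.
χ² = (32−29)²/29 + (27−29)²/29 + (13−29)²/29 + (44−29)²/29
   = 0.3103 + 0.1379 + 8.8276 + 7.7586
Sum = 17.034

17.034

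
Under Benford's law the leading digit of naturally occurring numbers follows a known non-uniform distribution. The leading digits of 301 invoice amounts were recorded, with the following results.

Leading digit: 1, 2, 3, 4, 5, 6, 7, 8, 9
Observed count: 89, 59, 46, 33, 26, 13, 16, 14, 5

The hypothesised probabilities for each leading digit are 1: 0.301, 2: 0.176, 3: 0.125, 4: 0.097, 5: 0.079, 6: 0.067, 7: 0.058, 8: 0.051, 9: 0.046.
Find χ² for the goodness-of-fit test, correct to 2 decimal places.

11.72

Expected counts E_i = n·p_i: 301×0.301 = 90.601, 301×0.176 = 52.976, 301×0.125 = 37.625, 301×0.097 = 29.197, 301×0.079 = 23.779, 301×0.067 = 20.167, 301×0.058 = 17.458, 301×0.051 = 15.351, 301×0.046 = 13.846.
cat         O        E   (O−E)²/E
1          89   90.601      0.028
2          59   52.976      0.685
3          46   37.625      1.864
4          33   29.197      0.495
5          26   23.779      0.207
6          13   20.167      2.547
7          16   17.458      0.122
8          14   15.351      0.119
9           5   13.846      5.652
Sum = 11.72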